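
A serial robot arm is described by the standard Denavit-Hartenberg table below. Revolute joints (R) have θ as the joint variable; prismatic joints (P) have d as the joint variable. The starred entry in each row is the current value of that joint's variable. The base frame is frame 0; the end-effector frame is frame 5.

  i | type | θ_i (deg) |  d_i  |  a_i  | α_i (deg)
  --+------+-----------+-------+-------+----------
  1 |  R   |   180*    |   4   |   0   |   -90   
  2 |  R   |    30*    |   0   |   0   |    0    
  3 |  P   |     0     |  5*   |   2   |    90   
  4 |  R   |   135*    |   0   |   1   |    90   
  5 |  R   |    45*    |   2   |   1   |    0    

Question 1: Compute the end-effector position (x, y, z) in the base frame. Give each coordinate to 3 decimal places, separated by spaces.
-2.265 -7.621 3.509

after link 1: o_1 = (0.0000, 0.0000, 4.0000)
after link 2: o_2 = (0.0000, 0.0000, 4.0000)
after link 3: o_3 = (-1.7321, -5.0000, 3.0000)
after link 4: o_4 = (-1.1197, -5.7071, 3.3536)
after link 5: o_5 = (-2.2650, -7.6213, 3.5088)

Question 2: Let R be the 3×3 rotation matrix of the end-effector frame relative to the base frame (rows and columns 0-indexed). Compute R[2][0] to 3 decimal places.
End-effector x-axis (col 0 of R) = (0.0795,-0.5000,0.8624)
R[2][0] = 0.8624

0.862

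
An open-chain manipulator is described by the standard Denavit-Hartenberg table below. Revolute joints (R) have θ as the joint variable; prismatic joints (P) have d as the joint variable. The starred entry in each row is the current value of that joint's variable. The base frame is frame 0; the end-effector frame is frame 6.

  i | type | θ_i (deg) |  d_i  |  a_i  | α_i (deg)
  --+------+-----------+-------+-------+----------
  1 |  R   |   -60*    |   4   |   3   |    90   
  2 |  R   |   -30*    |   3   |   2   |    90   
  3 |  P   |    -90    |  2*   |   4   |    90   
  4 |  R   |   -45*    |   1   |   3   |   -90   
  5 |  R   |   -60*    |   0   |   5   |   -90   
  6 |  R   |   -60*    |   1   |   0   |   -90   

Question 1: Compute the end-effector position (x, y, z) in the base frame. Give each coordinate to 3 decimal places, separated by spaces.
5.664 1.192 7.581

after link 1: o_1 = (1.5000, -2.5981, 4.0000)
after link 2: o_2 = (-0.2321, -5.5981, 3.0000)
after link 3: o_3 = (2.7321, -2.7321, 1.2679)
after link 4: o_4 = (4.6665, -1.8399, 3.6051)
after link 5: o_5 = (4.7644, 1.5261, 7.3011)
after link 6: o_6 = (5.6643, 1.1921, 7.5814)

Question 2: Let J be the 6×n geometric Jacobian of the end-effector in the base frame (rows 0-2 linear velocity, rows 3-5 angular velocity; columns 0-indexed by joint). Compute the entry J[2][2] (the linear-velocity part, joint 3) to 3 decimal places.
-0.866

prismatic axis z_2 = (-0.2500,0.4330,-0.8660)
J_v[:, 2] = z_2; J_ω[:, 2] = (0,0,0)
entry J[2][2] = -0.8660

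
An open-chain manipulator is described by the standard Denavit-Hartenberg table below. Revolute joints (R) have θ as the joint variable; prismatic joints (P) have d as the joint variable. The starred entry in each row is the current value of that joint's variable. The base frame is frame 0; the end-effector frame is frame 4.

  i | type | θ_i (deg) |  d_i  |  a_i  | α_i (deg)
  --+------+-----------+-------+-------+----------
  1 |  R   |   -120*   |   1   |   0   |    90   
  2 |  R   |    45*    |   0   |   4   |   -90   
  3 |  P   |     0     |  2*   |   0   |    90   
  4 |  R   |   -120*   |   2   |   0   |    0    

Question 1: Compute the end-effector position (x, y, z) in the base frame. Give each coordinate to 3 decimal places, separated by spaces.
after link 1: o_1 = (0.0000, 0.0000, 1.0000)
after link 2: o_2 = (-1.4142, -2.4495, 3.8284)
after link 3: o_3 = (-0.7071, -1.2247, 5.2426)
after link 4: o_4 = (-2.4392, -0.2247, 5.2426)

-2.439 -0.225 5.243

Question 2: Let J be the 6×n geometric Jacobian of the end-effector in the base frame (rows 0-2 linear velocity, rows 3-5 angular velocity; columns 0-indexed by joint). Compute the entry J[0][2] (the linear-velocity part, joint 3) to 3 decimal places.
0.354

prismatic axis z_2 = (0.3536,0.6124,0.7071)
J_v[:, 2] = z_2; J_ω[:, 2] = (0,0,0)
entry J[0][2] = 0.3536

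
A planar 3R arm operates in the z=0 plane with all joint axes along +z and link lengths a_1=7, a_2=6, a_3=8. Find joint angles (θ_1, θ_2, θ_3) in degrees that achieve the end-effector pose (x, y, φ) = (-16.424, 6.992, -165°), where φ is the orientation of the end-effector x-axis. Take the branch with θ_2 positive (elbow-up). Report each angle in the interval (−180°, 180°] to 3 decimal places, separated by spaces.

120.009 29.980 45.010

wrist centre = target − a_3·(cos φ, sin φ) = (-8.6966, 9.0626)
cos θ_2 = (157.7606−7²−6²)/(2·7·6) = 0.8662; θ_2 = 29.9803° (elbow-up)
β = atan2(9.0626,-8.6966) = 133.8195°; ψ = atan2(2.9982,12.1972) = 13.8102°
θ_1 = β − ψ = 120.0093°
θ_3 = φ − θ_1 − θ_2 = 45.0104° (wrapped to (-180°,180°])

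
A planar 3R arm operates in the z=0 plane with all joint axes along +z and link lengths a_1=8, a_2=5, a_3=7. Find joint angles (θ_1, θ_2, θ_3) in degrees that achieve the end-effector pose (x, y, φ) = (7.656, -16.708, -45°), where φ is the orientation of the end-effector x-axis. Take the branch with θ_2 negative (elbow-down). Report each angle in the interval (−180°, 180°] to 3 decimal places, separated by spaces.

wrist centre = target − a_3·(cos φ, sin φ) = (2.7063, -11.7583)
cos θ_2 = (145.5803−8²−5²)/(2·8·5) = 0.7073; θ_2 = -44.9881° (elbow-down)
β = atan2(-11.7583,2.7063) = -77.0387°; ψ = atan2(-3.5348,11.5363) = -17.0355°
θ_1 = β − ψ = -60.0032°
θ_3 = φ − θ_1 − θ_2 = 59.9913° (wrapped to (-180°,180°])

-60.003 -44.988 59.991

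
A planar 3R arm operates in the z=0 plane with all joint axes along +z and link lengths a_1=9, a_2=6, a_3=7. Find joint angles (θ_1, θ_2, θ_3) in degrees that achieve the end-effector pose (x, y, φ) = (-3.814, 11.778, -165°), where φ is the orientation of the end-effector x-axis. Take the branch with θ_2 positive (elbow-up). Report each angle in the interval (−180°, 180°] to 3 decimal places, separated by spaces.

59.999 44.999 90.002

wrist centre = target − a_3·(cos φ, sin φ) = (2.9475, 13.5897)
cos θ_2 = (193.3685−9²−6²)/(2·9·6) = 0.7071; θ_2 = 44.9993° (elbow-up)
β = atan2(13.5897,2.9475) = 77.7626°; ψ = atan2(4.2426,13.2427) = 17.7640°
θ_1 = β − ψ = 59.9986°
θ_3 = φ − θ_1 − θ_2 = 90.0021° (wrapped to (-180°,180°])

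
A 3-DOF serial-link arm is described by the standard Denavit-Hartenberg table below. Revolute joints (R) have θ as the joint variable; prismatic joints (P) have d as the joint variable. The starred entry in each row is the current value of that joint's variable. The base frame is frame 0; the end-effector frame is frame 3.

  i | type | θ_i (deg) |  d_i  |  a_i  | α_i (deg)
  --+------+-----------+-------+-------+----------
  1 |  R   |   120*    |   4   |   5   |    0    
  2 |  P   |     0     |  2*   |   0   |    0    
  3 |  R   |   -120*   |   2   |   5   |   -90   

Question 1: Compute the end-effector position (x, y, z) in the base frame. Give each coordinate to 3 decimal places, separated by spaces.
after link 1: o_1 = (-2.5000, 4.3301, 4.0000)
after link 2: o_2 = (-2.5000, 4.3301, 6.0000)
after link 3: o_3 = (2.5000, 4.3301, 8.0000)

2.500 4.330 8.000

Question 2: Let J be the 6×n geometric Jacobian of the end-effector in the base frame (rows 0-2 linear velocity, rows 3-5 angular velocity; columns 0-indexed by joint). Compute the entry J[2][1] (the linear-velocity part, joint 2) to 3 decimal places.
prismatic axis z_1 = (0.0000,0.0000,1.0000)
J_v[:, 1] = z_1; J_ω[:, 1] = (0,0,0)
entry J[2][1] = 1.0000

1.000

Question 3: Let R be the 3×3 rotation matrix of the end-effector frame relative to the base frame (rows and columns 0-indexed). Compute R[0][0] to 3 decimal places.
End-effector x-axis (col 0 of R) = (1.0000,0.0000,0.0000)
R[0][0] = 1.0000

1.000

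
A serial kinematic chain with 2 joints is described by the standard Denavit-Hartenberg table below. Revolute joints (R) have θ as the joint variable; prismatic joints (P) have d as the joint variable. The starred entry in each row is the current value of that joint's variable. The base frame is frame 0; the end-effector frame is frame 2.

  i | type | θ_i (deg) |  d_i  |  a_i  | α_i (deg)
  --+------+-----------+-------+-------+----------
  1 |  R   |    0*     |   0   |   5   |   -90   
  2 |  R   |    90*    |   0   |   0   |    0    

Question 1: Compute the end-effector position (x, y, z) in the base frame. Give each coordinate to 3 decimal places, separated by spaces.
after link 1: o_1 = (5.0000, 0.0000, 0.0000)
after link 2: o_2 = (5.0000, 0.0000, 0.0000)

5.000 0.000 0.000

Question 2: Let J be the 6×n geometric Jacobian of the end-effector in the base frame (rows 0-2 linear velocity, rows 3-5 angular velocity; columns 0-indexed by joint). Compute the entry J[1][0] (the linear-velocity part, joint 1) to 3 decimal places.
5.000

axis z_0 = ẑ; lever o_n−o_0 = (5.0000,0.0000,0.0000)
cross product → J_v[:, 0] = (0.0000,5.0000,0.0000)
J_ω[:, 0] = z_0
entry J[1][0] = 5.0000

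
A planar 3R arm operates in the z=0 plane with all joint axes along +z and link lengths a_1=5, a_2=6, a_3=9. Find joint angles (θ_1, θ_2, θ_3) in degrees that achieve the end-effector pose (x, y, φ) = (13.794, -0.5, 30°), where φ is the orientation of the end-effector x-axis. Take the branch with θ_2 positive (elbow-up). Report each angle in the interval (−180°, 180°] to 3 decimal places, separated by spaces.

wrist centre = target − a_3·(cos φ, sin φ) = (5.9998, -5.0000)
cos θ_2 = (60.9973−5²−6²)/(2·5·6) = -0.0000; θ_2 = 90.0026° (elbow-up)
β = atan2(-5.0000,5.9998) = -39.8066°; ψ = atan2(6.0000,4.9997) = 50.1960°
θ_1 = β − ψ = -90.0026°
θ_3 = φ − θ_1 − θ_2 = 30.0000° (wrapped to (-180°,180°])

-90.003 90.003 30.000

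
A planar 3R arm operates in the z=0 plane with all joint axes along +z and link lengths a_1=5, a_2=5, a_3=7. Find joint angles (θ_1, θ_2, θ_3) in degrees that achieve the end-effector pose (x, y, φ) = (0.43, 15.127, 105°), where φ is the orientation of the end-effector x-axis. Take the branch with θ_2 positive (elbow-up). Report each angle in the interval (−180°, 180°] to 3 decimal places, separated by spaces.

45.004 59.990 0.006

wrist centre = target − a_3·(cos φ, sin φ) = (2.2417, 8.3655)
cos θ_2 = (75.0073−5²−5²)/(2·5·5) = 0.5001; θ_2 = 59.9904° (elbow-up)
β = atan2(8.3655,2.2417) = 74.9987°; ψ = atan2(4.3297,7.5007) = 29.9952°
θ_1 = β − ψ = 45.0035°
θ_3 = φ − θ_1 − θ_2 = 0.0061° (wrapped to (-180°,180°])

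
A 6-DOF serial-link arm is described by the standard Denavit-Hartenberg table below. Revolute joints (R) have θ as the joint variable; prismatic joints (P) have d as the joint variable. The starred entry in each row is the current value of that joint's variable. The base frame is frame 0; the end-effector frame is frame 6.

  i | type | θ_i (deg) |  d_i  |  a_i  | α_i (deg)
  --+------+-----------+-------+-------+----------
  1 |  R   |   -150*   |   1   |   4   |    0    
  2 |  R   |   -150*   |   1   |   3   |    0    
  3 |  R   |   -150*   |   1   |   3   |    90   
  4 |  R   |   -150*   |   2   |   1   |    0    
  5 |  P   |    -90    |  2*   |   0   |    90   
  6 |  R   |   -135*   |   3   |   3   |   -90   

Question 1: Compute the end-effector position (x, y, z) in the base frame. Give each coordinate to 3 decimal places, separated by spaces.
after link 1: o_1 = (-3.4641, -2.0000, 1.0000)
after link 2: o_2 = (-1.9641, 0.5981, 2.0000)
after link 3: o_3 = (-1.9641, -2.4019, 3.0000)
after link 4: o_4 = (-3.9641, -1.5359, 2.5000)
after link 5: o_5 = (-5.9641, -1.5359, 2.5000)
after link 6: o_6 = (-3.8428, -5.1946, 2.1629)

-3.843 -5.195 2.163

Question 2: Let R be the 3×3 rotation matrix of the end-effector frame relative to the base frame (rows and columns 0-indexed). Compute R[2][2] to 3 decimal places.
End-effector z-axis (col 2 of R) = (0.7071,0.3536,0.6124)
R[2][2] = 0.6124

0.612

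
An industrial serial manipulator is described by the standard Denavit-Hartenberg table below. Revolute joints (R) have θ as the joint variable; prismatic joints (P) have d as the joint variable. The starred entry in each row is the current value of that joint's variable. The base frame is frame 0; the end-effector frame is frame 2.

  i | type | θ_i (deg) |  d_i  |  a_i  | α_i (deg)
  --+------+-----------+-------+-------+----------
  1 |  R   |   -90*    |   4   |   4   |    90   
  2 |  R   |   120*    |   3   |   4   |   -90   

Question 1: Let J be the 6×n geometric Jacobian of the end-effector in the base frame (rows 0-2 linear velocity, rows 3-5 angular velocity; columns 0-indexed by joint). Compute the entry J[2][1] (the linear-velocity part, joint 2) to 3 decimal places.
axis z_1 = (-1.0000,-0.0000,0.0000); lever o_n−o_1 = (-3.0000,2.0000,3.4641)
cross product → J_v[:, 1] = (-0.0000,3.4641,-2.0000)
J_ω[:, 1] = z_1
entry J[2][1] = -2.0000

-2.000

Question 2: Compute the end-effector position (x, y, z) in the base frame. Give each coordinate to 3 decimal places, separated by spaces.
-3.000 -2.000 7.464

after link 1: o_1 = (0.0000, -4.0000, 4.0000)
after link 2: o_2 = (-3.0000, -2.0000, 7.4641)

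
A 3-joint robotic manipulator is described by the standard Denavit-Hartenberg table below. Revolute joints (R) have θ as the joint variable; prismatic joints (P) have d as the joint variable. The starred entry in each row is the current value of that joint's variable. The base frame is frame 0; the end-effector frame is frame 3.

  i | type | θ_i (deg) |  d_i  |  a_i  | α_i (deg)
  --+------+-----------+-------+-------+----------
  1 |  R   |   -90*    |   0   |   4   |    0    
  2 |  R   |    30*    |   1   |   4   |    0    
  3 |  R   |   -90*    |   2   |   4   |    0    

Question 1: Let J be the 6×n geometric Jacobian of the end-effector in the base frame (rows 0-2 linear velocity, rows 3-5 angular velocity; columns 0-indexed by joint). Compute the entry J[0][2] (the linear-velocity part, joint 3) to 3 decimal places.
axis z_2 = (0.0000,0.0000,1.0000); lever o_n−o_2 = (-3.4641,-2.0000,2.0000)
cross product → J_v[:, 2] = (2.0000,-3.4641,0.0000)
J_ω[:, 2] = z_2
entry J[0][2] = 2.0000

2.000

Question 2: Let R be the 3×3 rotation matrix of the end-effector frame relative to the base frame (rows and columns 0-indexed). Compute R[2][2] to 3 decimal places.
1.000

End-effector z-axis (col 2 of R) = (0.0000,0.0000,1.0000)
R[2][2] = 1.0000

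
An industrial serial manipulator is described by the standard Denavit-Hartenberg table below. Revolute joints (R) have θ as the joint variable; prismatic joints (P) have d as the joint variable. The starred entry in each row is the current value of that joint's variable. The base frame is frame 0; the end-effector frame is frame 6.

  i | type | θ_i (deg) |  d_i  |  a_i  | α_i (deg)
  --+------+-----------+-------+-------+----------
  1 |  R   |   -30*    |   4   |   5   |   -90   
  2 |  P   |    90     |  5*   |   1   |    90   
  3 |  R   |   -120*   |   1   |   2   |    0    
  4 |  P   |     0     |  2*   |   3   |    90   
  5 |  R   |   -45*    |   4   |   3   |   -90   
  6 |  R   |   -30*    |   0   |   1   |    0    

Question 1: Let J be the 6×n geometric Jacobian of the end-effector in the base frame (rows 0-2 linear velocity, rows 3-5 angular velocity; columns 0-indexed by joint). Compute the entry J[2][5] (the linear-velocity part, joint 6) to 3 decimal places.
axis z_5 = (0.3062,-0.8839,0.3536); lever o_n−o_5 = (-0.6705,0.0634,0.7392)
cross product → J_v[:, 5] = (-0.6758,-0.4634,-0.5732)
J_ω[:, 5] = z_5
entry J[2][5] = -0.5732

-0.573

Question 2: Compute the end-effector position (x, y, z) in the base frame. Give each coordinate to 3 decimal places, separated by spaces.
after link 1: o_1 = (4.3301, -2.5000, 4.0000)
after link 2: o_2 = (6.8301, 1.8301, 3.0000)
after link 3: o_3 = (6.8301, -0.1699, 4.0000)
after link 4: o_4 = (7.2631, -3.4199, 5.5000)
after link 5: o_5 = (5.5075, -2.2182, 10.0248)
after link 6: o_6 = (4.8370, -2.1547, 10.7640)

4.837 -2.155 10.764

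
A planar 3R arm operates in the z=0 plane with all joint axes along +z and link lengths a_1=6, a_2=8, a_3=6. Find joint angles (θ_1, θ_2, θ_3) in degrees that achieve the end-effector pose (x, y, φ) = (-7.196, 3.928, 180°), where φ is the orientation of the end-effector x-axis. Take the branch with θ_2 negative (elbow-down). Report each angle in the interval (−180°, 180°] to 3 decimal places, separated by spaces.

wrist centre = target − a_3·(cos φ, sin φ) = (-1.1960, 3.9280)
cos θ_2 = (16.8596−6²−8²)/(2·6·8) = -0.8660; θ_2 = -150.0023° (elbow-down)
β = atan2(3.9280,-1.1960) = 106.9345°; ψ = atan2(-3.9997,-0.9284) = -103.0674°
θ_1 = β − ψ = 210.0019°
θ_3 = φ − θ_1 − θ_2 = 120.0004° (wrapped to (-180°,180°])

-149.998 -150.002 120.000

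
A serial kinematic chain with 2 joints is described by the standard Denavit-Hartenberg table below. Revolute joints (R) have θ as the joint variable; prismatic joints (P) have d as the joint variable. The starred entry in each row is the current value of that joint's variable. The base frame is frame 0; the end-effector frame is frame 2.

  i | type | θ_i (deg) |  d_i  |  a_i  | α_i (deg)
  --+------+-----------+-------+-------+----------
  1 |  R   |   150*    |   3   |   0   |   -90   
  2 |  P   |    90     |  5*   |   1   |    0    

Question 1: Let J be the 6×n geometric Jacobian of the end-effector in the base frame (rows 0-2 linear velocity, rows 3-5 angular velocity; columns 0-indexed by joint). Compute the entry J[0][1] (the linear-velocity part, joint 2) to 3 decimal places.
-0.500

prismatic axis z_1 = (-0.5000,-0.8660,0.0000)
J_v[:, 1] = z_1; J_ω[:, 1] = (0,0,0)
entry J[0][1] = -0.5000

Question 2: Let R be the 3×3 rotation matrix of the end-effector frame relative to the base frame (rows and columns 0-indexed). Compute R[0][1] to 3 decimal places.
0.866

End-effector y-axis (col 1 of R) = (0.8660,-0.5000,-0.0000)
R[0][1] = 0.8660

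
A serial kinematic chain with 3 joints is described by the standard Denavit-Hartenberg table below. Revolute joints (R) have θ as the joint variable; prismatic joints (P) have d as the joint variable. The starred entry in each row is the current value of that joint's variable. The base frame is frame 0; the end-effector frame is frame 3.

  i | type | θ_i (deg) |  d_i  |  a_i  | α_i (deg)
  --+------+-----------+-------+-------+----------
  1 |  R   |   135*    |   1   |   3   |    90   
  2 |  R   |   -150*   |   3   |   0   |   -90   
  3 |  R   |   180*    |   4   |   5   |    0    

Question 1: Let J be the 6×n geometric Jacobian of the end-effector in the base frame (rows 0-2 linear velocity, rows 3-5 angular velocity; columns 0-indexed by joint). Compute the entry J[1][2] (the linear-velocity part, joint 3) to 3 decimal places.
3.536

axis z_2 = (-0.3536,0.3536,-0.8660); lever o_n−o_2 = (-4.4761,4.4761,-0.9641)
cross product → J_v[:, 2] = (3.5355,3.5355,0.0000)
J_ω[:, 2] = z_2
entry J[1][2] = 3.5355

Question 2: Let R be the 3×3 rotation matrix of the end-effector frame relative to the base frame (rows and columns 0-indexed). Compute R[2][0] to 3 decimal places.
0.500

End-effector x-axis (col 0 of R) = (-0.6124,0.6124,0.5000)
R[2][0] = 0.5000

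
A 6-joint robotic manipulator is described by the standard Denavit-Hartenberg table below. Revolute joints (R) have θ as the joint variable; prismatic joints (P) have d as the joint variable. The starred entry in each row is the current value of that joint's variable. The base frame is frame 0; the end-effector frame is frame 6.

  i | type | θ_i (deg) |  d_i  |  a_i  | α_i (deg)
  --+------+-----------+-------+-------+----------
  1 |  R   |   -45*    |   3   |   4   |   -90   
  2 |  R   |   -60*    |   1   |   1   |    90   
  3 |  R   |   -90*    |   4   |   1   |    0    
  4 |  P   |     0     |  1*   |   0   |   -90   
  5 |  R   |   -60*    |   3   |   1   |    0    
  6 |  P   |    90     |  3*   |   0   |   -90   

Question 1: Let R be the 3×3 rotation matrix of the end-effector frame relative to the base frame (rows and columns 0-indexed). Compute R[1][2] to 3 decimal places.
End-effector z-axis (col 2 of R) = (0.8839,-0.1768,-0.4330)
R[1][2] = -0.1768

-0.177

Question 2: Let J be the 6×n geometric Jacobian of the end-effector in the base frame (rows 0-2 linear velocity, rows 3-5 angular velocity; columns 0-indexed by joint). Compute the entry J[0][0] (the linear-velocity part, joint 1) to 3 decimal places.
2.065

axis z_0 = ẑ; lever o_n−o_0 = (1.3576,-2.0647,11.9952)
cross product → J_v[:, 0] = (2.0647,1.3576,-0.0000)
J_ω[:, 0] = z_0
entry J[0][0] = 2.0647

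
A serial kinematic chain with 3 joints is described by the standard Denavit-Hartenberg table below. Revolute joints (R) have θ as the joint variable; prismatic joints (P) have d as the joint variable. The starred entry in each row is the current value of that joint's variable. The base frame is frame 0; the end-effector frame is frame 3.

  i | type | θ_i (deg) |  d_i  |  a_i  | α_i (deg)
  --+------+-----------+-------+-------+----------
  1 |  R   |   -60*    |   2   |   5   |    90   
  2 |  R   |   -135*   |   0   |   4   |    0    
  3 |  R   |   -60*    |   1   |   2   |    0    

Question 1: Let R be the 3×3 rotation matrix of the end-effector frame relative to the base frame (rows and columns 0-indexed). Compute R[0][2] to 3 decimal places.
End-effector z-axis (col 2 of R) = (-0.8660,-0.5000,0.0000)
R[0][2] = -0.8660

-0.866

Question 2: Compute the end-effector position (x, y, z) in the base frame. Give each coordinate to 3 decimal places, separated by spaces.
-0.746 -0.708 -0.311

after link 1: o_1 = (2.5000, -4.3301, 2.0000)
after link 2: o_2 = (1.0858, -1.8806, -0.8284)
after link 3: o_3 = (-0.7462, -0.7076, -0.3108)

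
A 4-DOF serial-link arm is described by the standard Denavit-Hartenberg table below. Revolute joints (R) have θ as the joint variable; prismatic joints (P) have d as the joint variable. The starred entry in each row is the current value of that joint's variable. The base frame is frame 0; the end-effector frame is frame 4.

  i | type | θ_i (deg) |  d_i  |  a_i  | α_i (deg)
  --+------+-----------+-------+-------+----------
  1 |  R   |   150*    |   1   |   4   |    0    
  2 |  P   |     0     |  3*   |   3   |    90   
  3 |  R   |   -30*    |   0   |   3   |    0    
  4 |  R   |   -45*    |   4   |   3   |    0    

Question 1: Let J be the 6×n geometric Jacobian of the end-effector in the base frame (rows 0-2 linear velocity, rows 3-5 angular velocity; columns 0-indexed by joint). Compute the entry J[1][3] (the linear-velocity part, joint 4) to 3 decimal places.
1.449

axis z_3 = (0.5000,0.8660,0.0000); lever o_n−o_3 = (1.3276,3.8523,-2.8978)
cross product → J_v[:, 3] = (-2.5095,1.4489,0.7765)
J_ω[:, 3] = z_3
entry J[1][3] = 1.4489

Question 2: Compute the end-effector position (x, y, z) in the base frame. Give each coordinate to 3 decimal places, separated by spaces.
after link 1: o_1 = (-3.4641, 2.0000, 1.0000)
after link 2: o_2 = (-6.0622, 3.5000, 4.0000)
after link 3: o_3 = (-8.3122, 4.7990, 2.5000)
after link 4: o_4 = (-6.9846, 8.6514, -0.3978)

-6.985 8.651 -0.398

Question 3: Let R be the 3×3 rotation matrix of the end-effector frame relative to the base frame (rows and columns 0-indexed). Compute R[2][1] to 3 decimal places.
0.259

End-effector y-axis (col 1 of R) = (-0.8365,0.4830,0.2588)
R[2][1] = 0.2588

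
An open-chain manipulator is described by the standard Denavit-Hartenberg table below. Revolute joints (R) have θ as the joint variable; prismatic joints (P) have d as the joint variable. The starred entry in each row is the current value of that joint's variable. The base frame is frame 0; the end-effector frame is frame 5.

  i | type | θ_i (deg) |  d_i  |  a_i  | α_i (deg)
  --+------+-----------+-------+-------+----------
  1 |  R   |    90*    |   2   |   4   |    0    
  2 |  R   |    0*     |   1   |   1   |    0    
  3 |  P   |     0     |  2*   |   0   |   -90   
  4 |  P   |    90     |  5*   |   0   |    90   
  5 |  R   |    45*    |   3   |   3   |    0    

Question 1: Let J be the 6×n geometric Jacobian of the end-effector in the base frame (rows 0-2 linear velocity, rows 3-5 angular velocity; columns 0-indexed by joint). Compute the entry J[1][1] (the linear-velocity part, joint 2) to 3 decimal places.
-7.121

axis z_1 = (0.0000,0.0000,1.0000); lever o_n−o_1 = (-7.1213,4.0000,0.8787)
cross product → J_v[:, 1] = (-4.0000,-7.1213,0.0000)
J_ω[:, 1] = z_1
entry J[1][1] = -7.1213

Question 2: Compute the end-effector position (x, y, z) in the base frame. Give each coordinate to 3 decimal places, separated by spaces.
after link 1: o_1 = (0.0000, 4.0000, 2.0000)
after link 2: o_2 = (0.0000, 5.0000, 3.0000)
after link 3: o_3 = (0.0000, 5.0000, 5.0000)
after link 4: o_4 = (-5.0000, 5.0000, 5.0000)
after link 5: o_5 = (-7.1213, 8.0000, 2.8787)

-7.121 8.000 2.879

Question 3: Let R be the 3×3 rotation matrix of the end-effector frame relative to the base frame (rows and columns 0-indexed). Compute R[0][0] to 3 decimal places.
-0.707

End-effector x-axis (col 0 of R) = (-0.7071,0.0000,-0.7071)
R[0][0] = -0.7071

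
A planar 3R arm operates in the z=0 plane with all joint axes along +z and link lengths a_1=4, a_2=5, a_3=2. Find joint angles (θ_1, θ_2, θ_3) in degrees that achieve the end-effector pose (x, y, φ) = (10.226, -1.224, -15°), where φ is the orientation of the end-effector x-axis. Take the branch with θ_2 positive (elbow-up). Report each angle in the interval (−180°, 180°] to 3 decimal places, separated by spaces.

-29.994 44.985 -29.990

wrist centre = target − a_3·(cos φ, sin φ) = (8.2941, -0.7064)
cos θ_2 = (69.2918−4²−5²)/(2·4·5) = 0.7073; θ_2 = 44.9847° (elbow-up)
β = atan2(-0.7064,8.2941) = -4.8678°; ψ = atan2(3.5346,7.5365) = 25.1264°
θ_1 = β − ψ = -29.9942°
θ_3 = φ − θ_1 − θ_2 = -29.9904° (wrapped to (-180°,180°])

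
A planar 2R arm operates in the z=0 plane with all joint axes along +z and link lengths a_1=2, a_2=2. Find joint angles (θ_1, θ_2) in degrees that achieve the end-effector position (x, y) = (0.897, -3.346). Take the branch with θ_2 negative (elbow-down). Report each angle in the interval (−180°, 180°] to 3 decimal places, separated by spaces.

cos θ_2 = (12.0003−2²−2²)/(2·2·2) = 0.5000; θ_2 = -59.9973° (elbow-down)
β = atan2(-3.3460,0.8970) = -74.9929°; ψ = atan2(-1.7320,3.0001) = -29.9987°
θ_1 = β − ψ = -44.9943°

-44.994 -59.997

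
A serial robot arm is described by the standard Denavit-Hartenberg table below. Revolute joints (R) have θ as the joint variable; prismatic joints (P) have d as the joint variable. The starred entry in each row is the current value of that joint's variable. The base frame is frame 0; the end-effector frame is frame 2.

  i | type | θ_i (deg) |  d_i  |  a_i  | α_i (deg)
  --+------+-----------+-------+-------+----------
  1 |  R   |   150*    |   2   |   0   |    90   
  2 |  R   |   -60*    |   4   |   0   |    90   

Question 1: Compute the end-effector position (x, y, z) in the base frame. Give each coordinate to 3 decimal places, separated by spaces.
after link 1: o_1 = (0.0000, 0.0000, 2.0000)
after link 2: o_2 = (2.0000, 3.4641, 2.0000)

2.000 3.464 2.000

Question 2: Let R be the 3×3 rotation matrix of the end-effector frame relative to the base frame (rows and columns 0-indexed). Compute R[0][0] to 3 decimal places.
-0.433

End-effector x-axis (col 0 of R) = (-0.4330,0.2500,-0.8660)
R[0][0] = -0.4330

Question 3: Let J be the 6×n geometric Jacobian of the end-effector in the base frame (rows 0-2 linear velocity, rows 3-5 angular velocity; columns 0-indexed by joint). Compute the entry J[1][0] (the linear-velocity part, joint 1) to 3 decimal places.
2.000

axis z_0 = ẑ; lever o_n−o_0 = (2.0000,3.4641,2.0000)
cross product → J_v[:, 0] = (-3.4641,2.0000,0.0000)
J_ω[:, 0] = z_0
entry J[1][0] = 2.0000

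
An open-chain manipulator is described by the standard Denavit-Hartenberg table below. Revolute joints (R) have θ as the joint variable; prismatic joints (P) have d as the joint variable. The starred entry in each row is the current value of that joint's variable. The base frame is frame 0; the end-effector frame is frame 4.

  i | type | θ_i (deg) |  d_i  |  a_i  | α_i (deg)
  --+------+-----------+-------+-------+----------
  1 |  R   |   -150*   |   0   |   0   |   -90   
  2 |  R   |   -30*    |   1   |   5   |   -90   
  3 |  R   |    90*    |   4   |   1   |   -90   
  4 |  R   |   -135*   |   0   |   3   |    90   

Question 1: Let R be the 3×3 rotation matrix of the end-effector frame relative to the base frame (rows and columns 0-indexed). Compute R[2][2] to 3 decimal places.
End-effector z-axis (col 2 of R) = (0.6597,-0.4356,0.6124)
R[2][2] = 0.6124

0.612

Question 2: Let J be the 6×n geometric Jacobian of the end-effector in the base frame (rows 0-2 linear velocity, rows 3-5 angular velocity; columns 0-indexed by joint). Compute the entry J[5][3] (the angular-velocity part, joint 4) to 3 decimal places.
-0.500

axis z_3 = (0.7500,0.4330,-0.5000); lever o_n−o_3 = (0.1421,-2.3674,-1.8371)
cross product → J_v[:, 3] = (-1.9792,1.3068,-1.8371)
J_ω[:, 3] = z_3
entry J[5][3] = -0.5000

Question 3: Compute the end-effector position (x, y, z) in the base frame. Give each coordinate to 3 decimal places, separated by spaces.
-5.340 -5.533 -2.801

after link 1: o_1 = (0.0000, 0.0000, 0.0000)
after link 2: o_2 = (-3.2500, -3.0311, 2.5000)
after link 3: o_3 = (-5.4821, -3.1651, -0.9641)
after link 4: o_4 = (-5.3399, -5.5325, -2.8012)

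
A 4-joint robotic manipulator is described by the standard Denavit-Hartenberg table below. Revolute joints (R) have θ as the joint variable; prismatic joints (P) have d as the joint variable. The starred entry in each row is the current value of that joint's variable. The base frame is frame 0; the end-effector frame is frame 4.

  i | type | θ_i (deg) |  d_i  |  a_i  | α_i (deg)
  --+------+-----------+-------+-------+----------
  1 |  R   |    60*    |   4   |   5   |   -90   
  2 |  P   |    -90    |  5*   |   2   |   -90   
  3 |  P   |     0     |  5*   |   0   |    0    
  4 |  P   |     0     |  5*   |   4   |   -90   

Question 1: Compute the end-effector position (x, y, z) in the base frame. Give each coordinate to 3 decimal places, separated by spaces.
3.170 15.490 10.000

after link 1: o_1 = (2.5000, 4.3301, 4.0000)
after link 2: o_2 = (-1.8301, 6.8301, 6.0000)
after link 3: o_3 = (0.6699, 11.1603, 6.0000)
after link 4: o_4 = (3.1699, 15.4904, 10.0000)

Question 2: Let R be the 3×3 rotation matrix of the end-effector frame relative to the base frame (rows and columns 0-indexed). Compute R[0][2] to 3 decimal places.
End-effector z-axis (col 2 of R) = (0.8660,-0.5000,-0.0000)
R[0][2] = 0.8660

0.866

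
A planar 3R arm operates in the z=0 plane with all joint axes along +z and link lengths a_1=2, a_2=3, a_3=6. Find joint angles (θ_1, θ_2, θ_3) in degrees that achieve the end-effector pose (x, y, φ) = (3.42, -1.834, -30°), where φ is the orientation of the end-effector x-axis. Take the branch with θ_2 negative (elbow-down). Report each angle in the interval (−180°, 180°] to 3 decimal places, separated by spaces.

wrist centre = target − a_3·(cos φ, sin φ) = (-1.7762, 1.1660)
cos θ_2 = (4.5143−2²−3²)/(2·2·3) = -0.7071; θ_2 = -135.0030° (elbow-down)
β = atan2(1.1660,-1.7762) = 146.7161°; ψ = atan2(-2.1212,-0.1214) = -93.2764°
θ_1 = β − ψ = 239.9925°
θ_3 = φ − θ_1 − θ_2 = -134.9895° (wrapped to (-180°,180°])

-120.008 -135.003 -134.989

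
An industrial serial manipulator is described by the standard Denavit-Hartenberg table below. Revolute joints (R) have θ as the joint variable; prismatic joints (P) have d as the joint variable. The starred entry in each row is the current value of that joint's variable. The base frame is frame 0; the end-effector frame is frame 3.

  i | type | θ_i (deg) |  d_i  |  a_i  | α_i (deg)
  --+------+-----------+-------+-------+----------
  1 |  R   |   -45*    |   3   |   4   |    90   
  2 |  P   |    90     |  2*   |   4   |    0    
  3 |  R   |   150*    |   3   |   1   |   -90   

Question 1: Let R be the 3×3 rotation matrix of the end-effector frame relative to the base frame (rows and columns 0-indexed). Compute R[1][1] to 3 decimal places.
End-effector y-axis (col 1 of R) = (0.7071,0.7071,-0.0000)
R[1][1] = 0.7071

0.707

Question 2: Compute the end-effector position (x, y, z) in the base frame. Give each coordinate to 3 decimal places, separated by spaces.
-1.061 -6.010 6.134

after link 1: o_1 = (2.8284, -2.8284, 3.0000)
after link 2: o_2 = (1.4142, -4.2426, 7.0000)
after link 3: o_3 = (-1.0607, -6.0104, 6.1340)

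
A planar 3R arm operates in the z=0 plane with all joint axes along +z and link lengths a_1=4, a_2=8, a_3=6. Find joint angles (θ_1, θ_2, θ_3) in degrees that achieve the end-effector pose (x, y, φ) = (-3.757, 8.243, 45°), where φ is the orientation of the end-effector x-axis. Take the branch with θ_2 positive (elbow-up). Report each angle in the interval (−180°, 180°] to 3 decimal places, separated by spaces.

wrist centre = target − a_3·(cos φ, sin φ) = (-7.9996, 4.0004)
cos θ_2 = (79.9971−4²−8²)/(2·4·8) = -0.0000; θ_2 = 90.0026° (elbow-up)
β = atan2(4.0004,-7.9996) = 153.4319°; ψ = atan2(8.0000,3.9996) = 63.4370°
θ_1 = β − ψ = 89.9949°
θ_3 = φ − θ_1 − θ_2 = -134.9974° (wrapped to (-180°,180°])

89.995 90.003 -134.997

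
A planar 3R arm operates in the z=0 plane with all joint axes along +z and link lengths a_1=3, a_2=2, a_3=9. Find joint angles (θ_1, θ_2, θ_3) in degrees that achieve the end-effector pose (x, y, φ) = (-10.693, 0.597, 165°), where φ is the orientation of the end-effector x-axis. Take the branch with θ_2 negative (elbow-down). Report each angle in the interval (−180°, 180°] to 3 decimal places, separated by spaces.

-98.203 -120.001 23.204

wrist centre = target − a_3·(cos φ, sin φ) = (-1.9997, -1.7324)
cos θ_2 = (6.9998−3²−2²)/(2·3·2) = -0.5000; θ_2 = -120.0012° (elbow-down)
β = atan2(-1.7324,-1.9997) = -139.0966°; ψ = atan2(-1.7320,2.0000) = -40.8936°
θ_1 = β − ψ = -98.2031°
θ_3 = φ − θ_1 − θ_2 = 23.2043° (wrapped to (-180°,180°])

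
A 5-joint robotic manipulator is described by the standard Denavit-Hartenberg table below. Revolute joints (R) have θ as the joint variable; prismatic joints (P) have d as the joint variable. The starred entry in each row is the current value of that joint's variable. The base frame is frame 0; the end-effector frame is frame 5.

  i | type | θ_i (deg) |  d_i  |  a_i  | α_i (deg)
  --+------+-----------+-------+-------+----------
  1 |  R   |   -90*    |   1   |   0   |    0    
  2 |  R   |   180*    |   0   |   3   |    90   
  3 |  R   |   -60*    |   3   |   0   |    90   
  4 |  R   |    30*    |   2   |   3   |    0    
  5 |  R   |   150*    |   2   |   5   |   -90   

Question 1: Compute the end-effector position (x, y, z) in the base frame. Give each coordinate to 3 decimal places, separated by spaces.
after link 1: o_1 = (0.0000, 0.0000, 1.0000)
after link 2: o_2 = (0.0000, 3.0000, 1.0000)
after link 3: o_3 = (3.0000, 3.0000, 1.0000)
after link 4: o_4 = (4.5000, 2.5670, -2.2500)
after link 5: o_5 = (4.5000, -1.6651, 1.0801)

4.500 -1.665 1.080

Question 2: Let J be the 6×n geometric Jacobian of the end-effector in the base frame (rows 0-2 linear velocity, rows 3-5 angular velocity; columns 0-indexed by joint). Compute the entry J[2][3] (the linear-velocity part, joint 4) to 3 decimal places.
axis z_3 = (0.0000,-0.8660,-0.5000); lever o_n−o_3 = (1.5000,-4.6651,0.0801)
cross product → J_v[:, 3] = (-2.4019,-0.7500,1.2990)
J_ω[:, 3] = z_3
entry J[2][3] = 1.2990

1.299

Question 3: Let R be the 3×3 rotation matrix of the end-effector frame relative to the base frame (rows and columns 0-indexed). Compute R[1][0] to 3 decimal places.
-0.500

End-effector x-axis (col 0 of R) = (-0.0000,-0.5000,0.8660)
R[1][0] = -0.5000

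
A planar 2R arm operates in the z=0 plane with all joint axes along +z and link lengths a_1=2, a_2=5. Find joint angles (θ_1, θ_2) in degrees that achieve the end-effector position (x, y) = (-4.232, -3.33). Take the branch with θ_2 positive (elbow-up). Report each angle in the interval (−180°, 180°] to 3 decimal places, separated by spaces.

149.996 90.004

cos θ_2 = (28.9987−2²−5²)/(2·2·5) = -0.0001; θ_2 = 90.0037° (elbow-up)
β = atan2(-3.3300,-4.2320) = -141.8021°; ψ = atan2(5.0000,1.9997) = 68.2017°
θ_1 = β − ψ = -210.0039°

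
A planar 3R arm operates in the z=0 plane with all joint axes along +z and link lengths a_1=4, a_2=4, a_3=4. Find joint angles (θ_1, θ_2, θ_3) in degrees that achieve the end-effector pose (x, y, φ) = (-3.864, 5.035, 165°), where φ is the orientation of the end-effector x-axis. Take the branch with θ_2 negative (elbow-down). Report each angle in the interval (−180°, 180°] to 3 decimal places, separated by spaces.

wrist centre = target − a_3·(cos φ, sin φ) = (-0.0003, 3.9997)
cos θ_2 = (15.9978−4²−4²)/(2·4·4) = -0.5001; θ_2 = -120.0046° (elbow-down)
β = atan2(3.9997,-0.0003) = 90.0043°; ψ = atan2(-3.4639,1.9997) = -60.0023°
θ_1 = β − ψ = 150.0065°
θ_3 = φ − θ_1 − θ_2 = 134.9980° (wrapped to (-180°,180°])

150.007 -120.005 134.998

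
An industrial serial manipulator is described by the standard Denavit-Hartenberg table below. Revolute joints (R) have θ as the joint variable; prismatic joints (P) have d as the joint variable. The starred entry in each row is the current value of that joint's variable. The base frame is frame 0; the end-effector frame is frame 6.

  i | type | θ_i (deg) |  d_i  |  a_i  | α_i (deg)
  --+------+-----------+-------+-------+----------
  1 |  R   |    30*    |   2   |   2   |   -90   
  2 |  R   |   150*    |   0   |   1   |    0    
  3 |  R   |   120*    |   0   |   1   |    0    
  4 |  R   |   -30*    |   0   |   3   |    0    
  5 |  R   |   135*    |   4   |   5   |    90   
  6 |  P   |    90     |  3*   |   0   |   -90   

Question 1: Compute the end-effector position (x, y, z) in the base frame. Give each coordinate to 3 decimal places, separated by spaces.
2.538 6.084 6.702

after link 1: o_1 = (1.7321, 1.0000, 2.0000)
after link 2: o_2 = (0.9821, 0.5670, 1.5000)
after link 3: o_3 = (0.9821, 0.5670, 2.5000)
after link 4: o_4 = (-0.3170, -0.1830, 5.0981)
after link 5: o_5 = (1.8656, 5.6959, 3.8040)
after link 6: o_6 = (2.5380, 6.0841, 6.7018)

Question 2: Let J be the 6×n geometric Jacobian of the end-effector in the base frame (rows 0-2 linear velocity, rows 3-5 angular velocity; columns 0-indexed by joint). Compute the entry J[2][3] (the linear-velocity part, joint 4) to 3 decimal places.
-4.106

axis z_3 = (-0.5000,0.8660,0.0000); lever o_n−o_3 = (1.5560,5.5171,4.2018)
cross product → J_v[:, 3] = (3.6388,2.1009,-4.1061)
J_ω[:, 3] = z_3
entry J[2][3] = -4.1061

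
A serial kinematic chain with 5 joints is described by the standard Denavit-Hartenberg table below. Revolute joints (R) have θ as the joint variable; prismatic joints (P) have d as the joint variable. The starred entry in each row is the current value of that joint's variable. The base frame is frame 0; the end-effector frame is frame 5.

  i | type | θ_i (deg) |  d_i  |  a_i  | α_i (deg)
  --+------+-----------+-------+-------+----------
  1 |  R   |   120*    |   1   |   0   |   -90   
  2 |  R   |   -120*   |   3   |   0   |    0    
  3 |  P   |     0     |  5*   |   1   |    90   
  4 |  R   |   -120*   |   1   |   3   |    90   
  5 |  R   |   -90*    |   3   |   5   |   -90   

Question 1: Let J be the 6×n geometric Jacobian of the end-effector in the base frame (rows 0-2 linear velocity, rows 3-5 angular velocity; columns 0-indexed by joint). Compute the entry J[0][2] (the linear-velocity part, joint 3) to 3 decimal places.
-0.866

prismatic axis z_2 = (-0.8660,-0.5000,0.0000)
J_v[:, 2] = z_2; J_ω[:, 2] = (0,0,0)
entry J[0][2] = -0.8660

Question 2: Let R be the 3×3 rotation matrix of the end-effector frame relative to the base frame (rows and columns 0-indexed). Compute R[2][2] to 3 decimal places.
End-effector z-axis (col 2 of R) = (0.6250,0.6495,-0.4330)
R[2][2] = -0.4330

-0.433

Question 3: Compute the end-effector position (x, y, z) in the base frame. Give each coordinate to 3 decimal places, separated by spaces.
-8.484 0.891 0.317

after link 1: o_1 = (0.0000, 0.0000, 1.0000)
after link 2: o_2 = (-2.5981, -1.5000, 1.0000)
after link 3: o_3 = (-6.6782, -4.4330, 1.8660)
after link 4: o_4 = (-4.3702, -3.2345, 0.0670)
after link 5: o_5 = (-8.4838, 0.8905, 0.3170)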